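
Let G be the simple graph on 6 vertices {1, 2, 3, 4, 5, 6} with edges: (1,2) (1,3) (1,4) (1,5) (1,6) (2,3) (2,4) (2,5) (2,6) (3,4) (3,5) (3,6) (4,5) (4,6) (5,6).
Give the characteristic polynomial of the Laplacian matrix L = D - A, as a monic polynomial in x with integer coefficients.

x^6 - 30x^5 + 360x^4 - 2160x^3 + 6480x^2 - 7776x

Reading degrees in the order [1, 2, 3, 4, 5, 6] gives [5, 5, 5, 5, 5, 5]; set D = diag(5, 5, 5, 5, 5, 5) and form L = D - A. L has integer entries, so p(x) = det(xI - L) has integer coefficients. Expanding the determinant yields x^6 - 30x^5 + 360x^4 - 2160x^3 + 6480x^2 - 7776x. The constant term is 0 because L is singular (the all-ones vector lies in its kernel). The largest eigenvalue, 6, is at most the vertex count 6.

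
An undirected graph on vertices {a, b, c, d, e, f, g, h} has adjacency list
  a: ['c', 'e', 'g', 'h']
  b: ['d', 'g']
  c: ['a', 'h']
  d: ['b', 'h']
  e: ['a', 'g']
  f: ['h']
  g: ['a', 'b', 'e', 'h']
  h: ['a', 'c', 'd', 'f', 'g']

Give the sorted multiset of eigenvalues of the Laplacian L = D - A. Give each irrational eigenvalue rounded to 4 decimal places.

With the vertex order [a, b, c, d, e, f, g, h], the degrees are [4, 2, 2, 2, 2, 1, 4, 5], giving D = diag(4, 2, 2, 2, 2, 1, 4, 5) and L = D - A. L is symmetric positive semidefinite, so every eigenvalue is real and nonnegative. The single zero eigenvalue shows the graph is connected. By the matrix-tree theorem the graph has (1/8) * product of the nonzero eigenvalues = 75 spanning trees. There is one zero in the spectrum, matching the 1 component.

[0, 0.8771, 1.0961, 1.7175, 2.7579, 3.9475, 5.2707, 6.3333]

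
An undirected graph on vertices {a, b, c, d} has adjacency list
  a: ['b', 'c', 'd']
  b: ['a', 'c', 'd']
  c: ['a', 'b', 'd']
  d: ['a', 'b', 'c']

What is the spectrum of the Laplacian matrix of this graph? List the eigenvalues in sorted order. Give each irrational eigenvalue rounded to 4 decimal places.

Each diagonal entry of L is the vertex degree and each off-diagonal entry is -1 where an edge is present, 0 otherwise; in the order [a, b, c, d] the diagonal is [3, 3, 3, 3]. L is symmetric positive semidefinite, so every eigenvalue is real and nonnegative. By the matrix-tree theorem the graph has (1/4) * product of the nonzero eigenvalues = 16 spanning trees. There is one zero in the spectrum, matching the 1 component.

[0, 4, 4, 4]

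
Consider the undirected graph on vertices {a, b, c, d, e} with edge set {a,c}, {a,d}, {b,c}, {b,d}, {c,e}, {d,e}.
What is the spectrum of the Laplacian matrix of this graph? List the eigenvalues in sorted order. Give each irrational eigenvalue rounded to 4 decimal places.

Reading degrees in the order [a, b, c, d, e] gives [2, 2, 3, 3, 2]; set D = diag(2, 2, 3, 3, 2) and form L = D - A. Diagonalising L (or applying a numerical eigensolver to the 5x5 matrix) gives the spectrum above. The single zero eigenvalue shows the graph is connected. The eigenvalues sum to 12, which equals trace(L) = 2|E|.

[0, 2, 2, 3, 5]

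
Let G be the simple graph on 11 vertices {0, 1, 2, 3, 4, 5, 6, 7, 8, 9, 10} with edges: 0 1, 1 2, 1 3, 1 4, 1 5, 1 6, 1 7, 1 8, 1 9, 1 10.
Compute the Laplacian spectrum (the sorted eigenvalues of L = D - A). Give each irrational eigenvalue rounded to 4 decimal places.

[0, 1, 1, 1, 1, 1, 1, 1, 1, 1, 11]

Each diagonal entry of L is the vertex degree and each off-diagonal entry is -1 where an edge is present, 0 otherwise; in the order [0, 1, 2, 3, 4, 5, 6, 7, 8, 9, 10] the diagonal is [1, 10, 1, 1, 1, 1, 1, 1, 1, 1, 1]. The multiplicity of 0 as a Laplacian eigenvalue equals the number of connected components. The single zero eigenvalue shows the graph is connected. There is one zero in the spectrum, matching the 1 component.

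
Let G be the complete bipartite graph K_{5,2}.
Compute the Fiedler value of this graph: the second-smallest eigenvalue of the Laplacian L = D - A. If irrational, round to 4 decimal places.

2

The graph has 7 vertices and degree multiset [5, 5, 2, 2, 2, 2, 2]; D is the diagonal matrix of degrees and L = D - A. The sorted Laplacian eigenvalues are [0, 2, 2, 2, 2, 5, 7]; the algebraic connectivity is the second entry, 2. The eigenvalues sum to 20, which equals trace(L) = 2|E|.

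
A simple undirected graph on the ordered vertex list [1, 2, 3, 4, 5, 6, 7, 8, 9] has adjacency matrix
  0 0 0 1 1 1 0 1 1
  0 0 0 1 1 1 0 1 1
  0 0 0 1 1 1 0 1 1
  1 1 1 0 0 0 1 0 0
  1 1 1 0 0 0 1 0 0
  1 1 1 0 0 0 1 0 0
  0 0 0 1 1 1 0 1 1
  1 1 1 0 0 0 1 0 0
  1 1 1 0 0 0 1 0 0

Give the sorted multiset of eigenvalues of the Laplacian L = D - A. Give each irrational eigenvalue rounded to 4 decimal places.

Each diagonal entry of L is the vertex degree and each off-diagonal entry is -1 where an edge is present, 0 otherwise; in the order [1, 2, 3, 4, 5, 6, 7, 8, 9] the diagonal is [5, 5, 5, 4, 4, 4, 5, 4, 4]. L is symmetric positive semidefinite, so every eigenvalue is real and nonnegative. The single zero eigenvalue shows the graph is connected. The largest eigenvalue, 9, is at most the vertex count 9.

[0, 4, 4, 4, 4, 5, 5, 5, 9]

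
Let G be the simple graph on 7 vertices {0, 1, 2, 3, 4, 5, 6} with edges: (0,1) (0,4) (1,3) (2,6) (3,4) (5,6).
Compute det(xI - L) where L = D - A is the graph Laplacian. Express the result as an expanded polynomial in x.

Each diagonal entry of L is the vertex degree and each off-diagonal entry is -1 where an edge is present, 0 otherwise; in the order [0, 1, 2, 3, 4, 5, 6] the diagonal is [2, 2, 1, 2, 2, 1, 2]. The eigenvalues of L are [0, 0, 1, 2, 2, 3, 4]; the characteristic polynomial is the product of (x - lambda_i), which multiplies out to x^7 - 12x^6 + 55x^5 - 120x^4 + 124x^3 - 48x^2. Since p(0) = det(-L) = 0, x divides p(x). There are 2 zeros in the spectrum, matching the 2 components.

x^7 - 12x^6 + 55x^5 - 120x^4 + 124x^3 - 48x^2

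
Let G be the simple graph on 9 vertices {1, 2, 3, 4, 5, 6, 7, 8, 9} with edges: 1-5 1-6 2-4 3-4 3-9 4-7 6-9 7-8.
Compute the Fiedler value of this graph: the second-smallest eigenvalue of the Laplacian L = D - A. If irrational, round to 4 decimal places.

0.1404

Each diagonal entry of L is the vertex degree and each off-diagonal entry is -1 where an edge is present, 0 otherwise; in the order [1, 2, 3, 4, 5, 6, 7, 8, 9] the diagonal is [2, 1, 2, 3, 1, 2, 2, 1, 2]. The sorted Laplacian eigenvalues are [0, 0.1404, 0.5362, 0.7754, 1.5803, 2.2449, 2.7784, 3.5988, 4.3455]; the algebraic connectivity is the second entry, 0.1404. By the matrix-tree theorem the graph has (1/9) * product of the nonzero eigenvalues = 1 spanning tree.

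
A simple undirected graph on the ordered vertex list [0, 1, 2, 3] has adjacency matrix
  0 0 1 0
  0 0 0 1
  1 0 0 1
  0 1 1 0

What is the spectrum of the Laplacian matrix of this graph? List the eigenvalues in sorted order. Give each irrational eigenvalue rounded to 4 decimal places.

Each diagonal entry of L is the vertex degree and each off-diagonal entry is -1 where an edge is present, 0 otherwise; in the order [0, 1, 2, 3] the diagonal is [1, 1, 2, 2]. Since every row of L sums to 0, the all-ones vector is in the kernel and 0 is an eigenvalue. The single zero eigenvalue shows the graph is connected. There is one zero in the spectrum, matching the 1 component. The eigenvalues sum to 6, which equals trace(L) = 2|E|.

[0, 0.5858, 2, 3.4142]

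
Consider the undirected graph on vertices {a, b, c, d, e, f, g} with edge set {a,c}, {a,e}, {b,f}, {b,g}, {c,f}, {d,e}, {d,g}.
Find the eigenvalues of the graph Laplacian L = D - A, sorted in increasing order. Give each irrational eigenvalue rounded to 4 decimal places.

[0, 0.7530, 0.7530, 2.4450, 2.4450, 3.8019, 3.8019]

Each diagonal entry of L is the vertex degree and each off-diagonal entry is -1 where an edge is present, 0 otherwise; in the order [a, b, c, d, e, f, g] the diagonal is [2, 2, 2, 2, 2, 2, 2]. Since every row of L sums to 0, the all-ones vector is in the kernel and 0 is an eigenvalue. The eigenvalues sum to 14, which equals trace(L) = 2|E|.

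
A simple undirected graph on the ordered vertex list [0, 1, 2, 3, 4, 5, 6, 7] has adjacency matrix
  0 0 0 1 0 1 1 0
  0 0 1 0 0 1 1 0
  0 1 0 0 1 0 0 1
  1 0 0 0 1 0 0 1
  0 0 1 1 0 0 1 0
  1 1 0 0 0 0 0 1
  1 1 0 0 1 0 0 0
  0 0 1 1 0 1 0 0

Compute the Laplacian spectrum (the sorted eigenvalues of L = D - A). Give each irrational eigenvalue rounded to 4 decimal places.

Reading degrees in the order [0, 1, 2, 3, 4, 5, 6, 7] gives [3, 3, 3, 3, 3, 3, 3, 3]; set D = diag(3, 3, 3, 3, 3, 3, 3, 3) and form L = D - A. Diagonalising L (or applying a numerical eigensolver to the 8x8 matrix) gives the spectrum above. The single zero eigenvalue shows the graph is connected. By the matrix-tree theorem the graph has (1/8) * product of the nonzero eigenvalues = 384 spanning trees.

[0, 2, 2, 2, 4, 4, 4, 6]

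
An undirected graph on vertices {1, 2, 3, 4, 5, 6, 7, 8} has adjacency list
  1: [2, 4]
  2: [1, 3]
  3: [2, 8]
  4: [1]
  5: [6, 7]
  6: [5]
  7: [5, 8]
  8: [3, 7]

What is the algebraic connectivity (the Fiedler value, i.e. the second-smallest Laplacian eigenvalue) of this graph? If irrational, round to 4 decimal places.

Each diagonal entry of L is the vertex degree and each off-diagonal entry is -1 where an edge is present, 0 otherwise; in the order [1, 2, 3, 4, 5, 6, 7, 8] the diagonal is [2, 2, 2, 1, 2, 1, 2, 2]. Computing the eigenvalues of L and sorting gives [0, 0.1522, 0.5858, 1.2346, 2, 2.7654, 3.4142, 3.8478]. The Fiedler value lambda_2 = 0.1522 is strictly positive, so the graph is connected. There is one zero in the spectrum, matching the 1 component. The eigenvalues sum to 14, which equals trace(L) = 2|E|.

0.1522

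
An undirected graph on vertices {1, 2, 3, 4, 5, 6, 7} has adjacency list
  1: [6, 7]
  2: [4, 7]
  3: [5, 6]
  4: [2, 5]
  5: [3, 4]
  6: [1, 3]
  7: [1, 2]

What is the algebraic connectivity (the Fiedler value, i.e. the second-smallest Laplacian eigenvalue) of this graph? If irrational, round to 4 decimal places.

Reading degrees in the order [1, 2, 3, 4, 5, 6, 7] gives [2, 2, 2, 2, 2, 2, 2]; set D = diag(2, 2, 2, 2, 2, 2, 2) and form L = D - A. Computing the eigenvalues of L and sorting gives [0, 0.7530, 0.7530, 2.4450, 2.4450, 3.8019, 3.8019]. The Fiedler value lambda_2 = 0.7530 is strictly positive, so the graph is connected. The largest eigenvalue, 3.8019, is at most the vertex count 7. By the matrix-tree theorem the graph has (1/7) * product of the nonzero eigenvalues = 7 spanning trees.

0.7530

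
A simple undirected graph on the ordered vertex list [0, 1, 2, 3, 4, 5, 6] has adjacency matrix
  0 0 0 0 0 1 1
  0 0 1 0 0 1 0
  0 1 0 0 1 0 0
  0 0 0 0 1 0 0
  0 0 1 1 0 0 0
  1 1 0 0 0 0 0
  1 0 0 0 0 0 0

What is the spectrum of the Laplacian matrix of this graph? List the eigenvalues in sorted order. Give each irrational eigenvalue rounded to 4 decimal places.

Each diagonal entry of L is the vertex degree and each off-diagonal entry is -1 where an edge is present, 0 otherwise; in the order [0, 1, 2, 3, 4, 5, 6] the diagonal is [2, 2, 2, 1, 2, 2, 1]. L is symmetric positive semidefinite, so every eigenvalue is real and nonnegative.

[0, 0.1981, 0.7530, 1.5550, 2.4450, 3.2470, 3.8019]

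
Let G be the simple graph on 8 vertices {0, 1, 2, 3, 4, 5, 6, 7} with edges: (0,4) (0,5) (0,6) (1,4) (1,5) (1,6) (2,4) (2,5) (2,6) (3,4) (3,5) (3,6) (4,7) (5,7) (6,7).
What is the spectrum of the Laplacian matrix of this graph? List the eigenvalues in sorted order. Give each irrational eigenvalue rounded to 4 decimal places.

[0, 3, 3, 3, 3, 5, 5, 8]

Reading degrees in the order [0, 1, 2, 3, 4, 5, 6, 7] gives [3, 3, 3, 3, 5, 5, 5, 3]; set D = diag(3, 3, 3, 3, 5, 5, 5, 3) and form L = D - A. The multiplicity of 0 as a Laplacian eigenvalue equals the number of connected components. The single zero eigenvalue shows the graph is connected. The largest eigenvalue, 8, is at most the vertex count 8.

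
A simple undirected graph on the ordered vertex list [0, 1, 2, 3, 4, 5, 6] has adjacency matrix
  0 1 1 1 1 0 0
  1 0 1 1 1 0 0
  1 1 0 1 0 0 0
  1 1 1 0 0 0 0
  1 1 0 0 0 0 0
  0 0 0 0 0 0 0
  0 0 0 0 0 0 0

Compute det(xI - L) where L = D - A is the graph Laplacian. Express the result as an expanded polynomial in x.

x^7 - 16x^6 + 93x^5 - 230x^4 + 200x^3

Each diagonal entry of L is the vertex degree and each off-diagonal entry is -1 where an edge is present, 0 otherwise; in the order [0, 1, 2, 3, 4, 5, 6] the diagonal is [4, 4, 3, 3, 2, 0, 0]. L has integer entries, so p(x) = det(xI - L) has integer coefficients. Expanding the determinant yields x^7 - 16x^6 + 93x^5 - 230x^4 + 200x^3. The coefficient of x^6 equals -trace(L) = -16, matching the sum of degrees. The eigenvalues sum to 16, which equals trace(L) = 2|E|.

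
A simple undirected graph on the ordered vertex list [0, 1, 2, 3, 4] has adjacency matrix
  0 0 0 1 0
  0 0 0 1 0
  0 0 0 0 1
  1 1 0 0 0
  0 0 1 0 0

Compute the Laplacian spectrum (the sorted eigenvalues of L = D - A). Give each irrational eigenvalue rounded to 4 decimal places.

Reading degrees in the order [0, 1, 2, 3, 4] gives [1, 1, 1, 2, 1]; set D = diag(1, 1, 1, 2, 1) and form L = D - A. The multiplicity of 0 as a Laplacian eigenvalue equals the number of connected components. The 2 zero eigenvalues correspond to the 2 connected components. There are 2 zeros in the spectrum, matching the 2 components.

[0, 0, 1, 2, 3]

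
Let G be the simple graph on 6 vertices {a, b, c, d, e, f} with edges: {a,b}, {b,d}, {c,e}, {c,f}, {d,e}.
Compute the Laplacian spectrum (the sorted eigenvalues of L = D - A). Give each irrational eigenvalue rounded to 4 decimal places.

Reading degrees in the order [a, b, c, d, e, f] gives [1, 2, 2, 2, 2, 1]; set D = diag(1, 2, 2, 2, 2, 1) and form L = D - A. L is symmetric positive semidefinite, so every eigenvalue is real and nonnegative.

[0, 0.2679, 1, 2, 3, 3.7321]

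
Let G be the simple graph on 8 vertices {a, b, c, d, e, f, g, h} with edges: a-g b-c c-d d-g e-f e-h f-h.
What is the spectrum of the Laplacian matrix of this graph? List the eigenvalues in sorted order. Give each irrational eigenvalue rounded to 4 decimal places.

[0, 0, 0.3820, 1.3820, 2.6180, 3, 3, 3.6180]

Each diagonal entry of L is the vertex degree and each off-diagonal entry is -1 where an edge is present, 0 otherwise; in the order [a, b, c, d, e, f, g, h] the diagonal is [1, 1, 2, 2, 2, 2, 2, 2]. The multiplicity of 0 as a Laplacian eigenvalue equals the number of connected components. The 2 zero eigenvalues correspond to the 2 connected components.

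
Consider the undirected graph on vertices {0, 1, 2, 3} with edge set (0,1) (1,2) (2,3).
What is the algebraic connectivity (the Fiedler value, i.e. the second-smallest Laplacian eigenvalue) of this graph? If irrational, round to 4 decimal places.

0.5858

Reading degrees in the order [0, 1, 2, 3] gives [1, 2, 2, 1]; set D = diag(1, 2, 2, 1) and form L = D - A. The sorted Laplacian eigenvalues are [0, 0.5858, 2, 3.4142]; the algebraic connectivity is the second entry, 0.5858. There is one zero in the spectrum, matching the 1 component.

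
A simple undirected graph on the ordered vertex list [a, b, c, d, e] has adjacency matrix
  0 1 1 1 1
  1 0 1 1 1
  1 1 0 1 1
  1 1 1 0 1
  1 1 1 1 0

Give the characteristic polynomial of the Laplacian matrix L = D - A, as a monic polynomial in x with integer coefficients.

Reading degrees in the order [a, b, c, d, e] gives [4, 4, 4, 4, 4]; set D = diag(4, 4, 4, 4, 4) and form L = D - A. The eigenvalues of L are [0, 5, 5, 5, 5]; the characteristic polynomial is the product of (x - lambda_i), which multiplies out to x^5 - 20x^4 + 150x^3 - 500x^2 + 625x. The constant term is 0 because L is singular (the all-ones vector lies in its kernel). The largest eigenvalue, 5, is at most the vertex count 5. By the matrix-tree theorem the graph has (1/5) * product of the nonzero eigenvalues = 125 spanning trees.

x^5 - 20x^4 + 150x^3 - 500x^2 + 625x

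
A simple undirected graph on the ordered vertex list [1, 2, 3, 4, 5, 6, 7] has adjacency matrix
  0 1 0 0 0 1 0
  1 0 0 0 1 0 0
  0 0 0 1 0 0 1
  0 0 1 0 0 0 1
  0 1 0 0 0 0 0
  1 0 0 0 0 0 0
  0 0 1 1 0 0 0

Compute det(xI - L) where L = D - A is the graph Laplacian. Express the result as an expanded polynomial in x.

Reading degrees in the order [1, 2, 3, 4, 5, 6, 7] gives [2, 2, 2, 2, 1, 1, 2]; set D = diag(2, 2, 2, 2, 1, 1, 2) and form L = D - A. Computing det(xI - L) by cofactor expansion (or equivalently via sum-over-permutations) gives x^7 - 12x^6 + 55x^5 - 118x^4 + 114x^3 - 36x^2. The coefficient of x^6 equals -trace(L) = -12, matching the sum of degrees. There are 2 zeros in the spectrum, matching the 2 components.

x^7 - 12x^6 + 55x^5 - 118x^4 + 114x^3 - 36x^2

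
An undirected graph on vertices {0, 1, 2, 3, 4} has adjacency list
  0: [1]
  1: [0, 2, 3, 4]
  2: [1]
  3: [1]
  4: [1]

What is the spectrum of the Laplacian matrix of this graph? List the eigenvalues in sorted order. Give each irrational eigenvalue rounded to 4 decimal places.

With the vertex order [0, 1, 2, 3, 4], the degrees are [1, 4, 1, 1, 1], giving D = diag(1, 4, 1, 1, 1) and L = D - A. The multiplicity of 0 as a Laplacian eigenvalue equals the number of connected components. The single zero eigenvalue shows the graph is connected. The largest eigenvalue, 5, is at most the vertex count 5.

[0, 1, 1, 1, 5]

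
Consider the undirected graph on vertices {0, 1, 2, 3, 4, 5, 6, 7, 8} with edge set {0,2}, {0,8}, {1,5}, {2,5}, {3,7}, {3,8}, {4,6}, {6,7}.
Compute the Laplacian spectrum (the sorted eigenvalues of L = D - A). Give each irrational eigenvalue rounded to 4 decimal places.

With the vertex order [0, 1, 2, 3, 4, 5, 6, 7, 8], the degrees are [2, 1, 2, 2, 1, 2, 2, 2, 2], giving D = diag(2, 1, 2, 2, 1, 2, 2, 2, 2) and L = D - A. L is symmetric positive semidefinite, so every eigenvalue is real and nonnegative. The single zero eigenvalue shows the graph is connected.

[0, 0.1206, 0.4679, 1, 1.6527, 2.3473, 3, 3.5321, 3.8794]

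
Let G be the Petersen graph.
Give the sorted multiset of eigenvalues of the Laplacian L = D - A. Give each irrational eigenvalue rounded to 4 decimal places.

[0, 2, 2, 2, 2, 2, 5, 5, 5, 5]

The graph has 10 vertices and degree multiset [3, 3, 3, 3, 3, 3, 3, 3, 3, 3]; D is the diagonal matrix of degrees and L = D - A. The multiplicity of 0 as a Laplacian eigenvalue equals the number of connected components. By the matrix-tree theorem the graph has (1/10) * product of the nonzero eigenvalues = 2000 spanning trees.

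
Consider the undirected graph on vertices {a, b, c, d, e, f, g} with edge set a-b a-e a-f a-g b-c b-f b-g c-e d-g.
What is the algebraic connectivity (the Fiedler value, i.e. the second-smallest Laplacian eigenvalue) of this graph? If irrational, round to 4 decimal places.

0.6837

Each diagonal entry of L is the vertex degree and each off-diagonal entry is -1 where an edge is present, 0 otherwise; in the order [a, b, c, d, e, f, g] the diagonal is [4, 4, 2, 1, 2, 2, 3]. Computing the eigenvalues of L and sorting gives [0, 0.6837, 1.4206, 2.5858, 2.8654, 5.0303, 5.4142]. The Fiedler value lambda_2 = 0.6837 is strictly positive, so the graph is connected. There is one zero in the spectrum, matching the 1 component.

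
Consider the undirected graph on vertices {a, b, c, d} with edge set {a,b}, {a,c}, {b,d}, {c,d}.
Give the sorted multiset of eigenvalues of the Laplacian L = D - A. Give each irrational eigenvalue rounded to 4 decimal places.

Reading degrees in the order [a, b, c, d] gives [2, 2, 2, 2]; set D = diag(2, 2, 2, 2) and form L = D - A. Since every row of L sums to 0, the all-ones vector is in the kernel and 0 is an eigenvalue.

[0, 2, 2, 4]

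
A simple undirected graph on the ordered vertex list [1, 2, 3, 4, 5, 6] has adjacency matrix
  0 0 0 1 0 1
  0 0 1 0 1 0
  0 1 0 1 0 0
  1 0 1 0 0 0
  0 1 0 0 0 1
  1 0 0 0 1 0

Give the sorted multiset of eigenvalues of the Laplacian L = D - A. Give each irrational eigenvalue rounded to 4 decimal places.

[0, 1, 1, 3, 3, 4]

With the vertex order [1, 2, 3, 4, 5, 6], the degrees are [2, 2, 2, 2, 2, 2], giving D = diag(2, 2, 2, 2, 2, 2) and L = D - A. The multiplicity of 0 as a Laplacian eigenvalue equals the number of connected components.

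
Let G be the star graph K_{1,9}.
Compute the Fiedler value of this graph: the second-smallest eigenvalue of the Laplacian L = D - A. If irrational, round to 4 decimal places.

The graph has 10 vertices and degree multiset [9, 1, 1, 1, 1, 1, 1, 1, 1, 1]; D is the diagonal matrix of degrees and L = D - A. The sorted Laplacian eigenvalues are [0, 1, 1, 1, 1, 1, 1, 1, 1, 10]; the algebraic connectivity is the second entry, 1. There is one zero in the spectrum, matching the 1 component. By the matrix-tree theorem the graph has (1/10) * product of the nonzero eigenvalues = 1 spanning tree.

1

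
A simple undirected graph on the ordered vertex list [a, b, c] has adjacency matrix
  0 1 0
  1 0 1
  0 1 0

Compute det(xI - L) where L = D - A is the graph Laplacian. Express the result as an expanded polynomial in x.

x^3 - 4x^2 + 3x

Reading degrees in the order [a, b, c] gives [1, 2, 1]; set D = diag(1, 2, 1) and form L = D - A. Computing det(xI - L) by cofactor expansion (or equivalently via sum-over-permutations) gives x^3 - 4x^2 + 3x. Since p(0) = det(-L) = 0, x divides p(x). There is one zero in the spectrum, matching the 1 component. By the matrix-tree theorem the graph has (1/3) * product of the nonzero eigenvalues = 1 spanning tree.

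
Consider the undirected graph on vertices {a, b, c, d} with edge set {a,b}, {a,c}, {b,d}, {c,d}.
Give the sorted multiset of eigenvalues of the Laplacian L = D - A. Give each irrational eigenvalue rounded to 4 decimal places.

[0, 2, 2, 4]

Reading degrees in the order [a, b, c, d] gives [2, 2, 2, 2]; set D = diag(2, 2, 2, 2) and form L = D - A. Diagonalising L (or applying a numerical eigensolver to the 4x4 matrix) gives the spectrum above. The largest eigenvalue, 4, is at most the vertex count 4. The eigenvalues sum to 8, which equals trace(L) = 2|E|.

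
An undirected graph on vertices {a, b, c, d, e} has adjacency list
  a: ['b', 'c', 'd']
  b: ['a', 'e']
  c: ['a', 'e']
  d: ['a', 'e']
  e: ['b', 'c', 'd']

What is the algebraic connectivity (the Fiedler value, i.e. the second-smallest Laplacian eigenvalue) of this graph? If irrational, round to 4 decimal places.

Reading degrees in the order [a, b, c, d, e] gives [3, 2, 2, 2, 3]; set D = diag(3, 2, 2, 2, 3) and form L = D - A. The sorted Laplacian eigenvalues are [0, 2, 2, 3, 5]; the algebraic connectivity is the second entry, 2. By the matrix-tree theorem the graph has (1/5) * product of the nonzero eigenvalues = 12 spanning trees.

2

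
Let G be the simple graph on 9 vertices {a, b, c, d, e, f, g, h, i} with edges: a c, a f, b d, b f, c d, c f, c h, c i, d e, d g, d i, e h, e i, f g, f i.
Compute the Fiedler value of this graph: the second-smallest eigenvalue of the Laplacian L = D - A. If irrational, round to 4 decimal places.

1.2854

Each diagonal entry of L is the vertex degree and each off-diagonal entry is -1 where an edge is present, 0 otherwise; in the order [a, b, c, d, e, f, g, h, i] the diagonal is [2, 2, 5, 5, 3, 5, 2, 2, 4]. The sorted Laplacian eigenvalues are [0, 1.2854, 1.6482, 2, 2.7458, 3.9051, 5.2110, 6.0983, 7.1062]; the algebraic connectivity is the second entry, 1.2854. There is one zero in the spectrum, matching the 1 component.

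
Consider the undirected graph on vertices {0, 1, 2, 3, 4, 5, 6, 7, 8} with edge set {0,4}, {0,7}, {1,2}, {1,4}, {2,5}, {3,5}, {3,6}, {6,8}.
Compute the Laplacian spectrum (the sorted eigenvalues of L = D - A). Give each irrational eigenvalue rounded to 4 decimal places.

With the vertex order [0, 1, 2, 3, 4, 5, 6, 7, 8], the degrees are [2, 2, 2, 2, 2, 2, 2, 1, 1], giving D = diag(2, 2, 2, 2, 2, 2, 2, 1, 1) and L = D - A. The multiplicity of 0 as a Laplacian eigenvalue equals the number of connected components. The single zero eigenvalue shows the graph is connected. The eigenvalues sum to 16, which equals trace(L) = 2|E|.

[0, 0.1206, 0.4679, 1, 1.6527, 2.3473, 3, 3.5321, 3.8794]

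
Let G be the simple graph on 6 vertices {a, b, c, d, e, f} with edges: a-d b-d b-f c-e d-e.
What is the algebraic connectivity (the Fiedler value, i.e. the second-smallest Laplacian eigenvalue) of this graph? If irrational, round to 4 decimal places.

Reading degrees in the order [a, b, c, d, e, f] gives [1, 2, 1, 3, 2, 1]; set D = diag(1, 2, 1, 3, 2, 1) and form L = D - A. The smallest Laplacian eigenvalue is always 0. The next one, lambda_2 = 0.3820, measures how hard the graph is to disconnect: larger values mean better connectivity.

0.3820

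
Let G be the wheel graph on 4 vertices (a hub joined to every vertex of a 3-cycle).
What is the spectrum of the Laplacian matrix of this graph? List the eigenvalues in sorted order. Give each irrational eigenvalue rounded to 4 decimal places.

The graph has 4 vertices and degree multiset [3, 3, 3, 3]; D is the diagonal matrix of degrees and L = D - A. L is symmetric positive semidefinite, so every eigenvalue is real and nonnegative. The eigenvalues sum to 12, which equals trace(L) = 2|E|.

[0, 4, 4, 4]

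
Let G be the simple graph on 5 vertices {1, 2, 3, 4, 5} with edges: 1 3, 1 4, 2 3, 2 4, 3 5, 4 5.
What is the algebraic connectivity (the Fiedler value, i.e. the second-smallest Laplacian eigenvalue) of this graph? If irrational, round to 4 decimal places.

Reading degrees in the order [1, 2, 3, 4, 5] gives [2, 2, 3, 3, 2]; set D = diag(2, 2, 3, 3, 2) and form L = D - A. The sorted Laplacian eigenvalues are [0, 2, 2, 3, 5]; the algebraic connectivity is the second entry, 2.

2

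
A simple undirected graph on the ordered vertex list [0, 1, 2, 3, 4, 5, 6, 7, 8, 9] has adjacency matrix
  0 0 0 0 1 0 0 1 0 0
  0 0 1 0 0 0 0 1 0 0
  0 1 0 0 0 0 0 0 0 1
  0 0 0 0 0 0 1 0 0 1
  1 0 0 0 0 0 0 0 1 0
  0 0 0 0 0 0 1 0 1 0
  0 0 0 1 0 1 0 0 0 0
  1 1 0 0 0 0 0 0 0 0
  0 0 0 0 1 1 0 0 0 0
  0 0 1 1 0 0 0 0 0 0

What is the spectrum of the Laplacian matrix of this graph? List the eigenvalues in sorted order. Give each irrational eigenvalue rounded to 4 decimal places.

With the vertex order [0, 1, 2, 3, 4, 5, 6, 7, 8, 9], the degrees are [2, 2, 2, 2, 2, 2, 2, 2, 2, 2], giving D = diag(2, 2, 2, 2, 2, 2, 2, 2, 2, 2) and L = D - A. Diagonalising L (or applying a numerical eigensolver to the 10x10 matrix) gives the spectrum above.

[0, 0.3820, 0.3820, 1.3820, 1.3820, 2.6180, 2.6180, 3.6180, 3.6180, 4]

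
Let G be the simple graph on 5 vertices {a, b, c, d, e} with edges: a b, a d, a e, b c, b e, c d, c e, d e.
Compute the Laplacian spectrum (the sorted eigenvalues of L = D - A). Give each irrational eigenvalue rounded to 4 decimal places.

[0, 3, 3, 5, 5]

With the vertex order [a, b, c, d, e], the degrees are [3, 3, 3, 3, 4], giving D = diag(3, 3, 3, 3, 4) and L = D - A. The multiplicity of 0 as a Laplacian eigenvalue equals the number of connected components. The eigenvalues sum to 16, which equals trace(L) = 2|E|. The largest eigenvalue, 5, is at most the vertex count 5.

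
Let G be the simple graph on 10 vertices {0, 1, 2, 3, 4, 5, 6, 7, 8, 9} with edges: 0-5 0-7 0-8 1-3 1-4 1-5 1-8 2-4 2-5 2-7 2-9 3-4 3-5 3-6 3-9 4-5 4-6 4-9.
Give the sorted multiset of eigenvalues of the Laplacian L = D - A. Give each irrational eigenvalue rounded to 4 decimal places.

[0, 1.0504, 1.5192, 2.2063, 3.3394, 3.6360, 4.4150, 5.9397, 6.7825, 7.1116]

With the vertex order [0, 1, 2, 3, 4, 5, 6, 7, 8, 9], the degrees are [3, 4, 4, 5, 6, 5, 2, 2, 2, 3], giving D = diag(3, 4, 4, 5, 6, 5, 2, 2, 2, 3) and L = D - A. The multiplicity of 0 as a Laplacian eigenvalue equals the number of connected components. There is one zero in the spectrum, matching the 1 component. The eigenvalues sum to 36, which equals trace(L) = 2|E|.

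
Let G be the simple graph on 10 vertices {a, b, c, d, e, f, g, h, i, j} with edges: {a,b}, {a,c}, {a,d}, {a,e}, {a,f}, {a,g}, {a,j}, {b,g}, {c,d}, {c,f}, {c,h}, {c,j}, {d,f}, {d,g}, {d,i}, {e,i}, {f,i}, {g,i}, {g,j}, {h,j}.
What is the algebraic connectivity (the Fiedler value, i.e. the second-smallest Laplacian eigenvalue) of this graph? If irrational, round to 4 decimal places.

With the vertex order [a, b, c, d, e, f, g, h, i, j], the degrees are [7, 2, 5, 5, 2, 4, 5, 2, 4, 4], giving D = diag(7, 2, 5, 5, 2, 4, 5, 2, 4, 4) and L = D - A. The sorted Laplacian eigenvalues are [0, 1.2976, 1.6971, 2.3718, 3.8519, 4.1476, 5.3963, 6.1212, 6.8774, 8.2391]; the algebraic connectivity is the second entry, 1.2976.

1.2976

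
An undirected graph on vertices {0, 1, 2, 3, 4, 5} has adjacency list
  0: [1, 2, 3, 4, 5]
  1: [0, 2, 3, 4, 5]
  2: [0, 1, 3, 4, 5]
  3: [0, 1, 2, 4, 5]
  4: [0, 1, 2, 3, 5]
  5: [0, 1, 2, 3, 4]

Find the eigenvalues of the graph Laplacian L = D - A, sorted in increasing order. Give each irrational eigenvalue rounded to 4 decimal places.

With the vertex order [0, 1, 2, 3, 4, 5], the degrees are [5, 5, 5, 5, 5, 5], giving D = diag(5, 5, 5, 5, 5, 5) and L = D - A. Diagonalising L (or applying a numerical eigensolver to the 6x6 matrix) gives the spectrum above. There is one zero in the spectrum, matching the 1 component.

[0, 6, 6, 6, 6, 6]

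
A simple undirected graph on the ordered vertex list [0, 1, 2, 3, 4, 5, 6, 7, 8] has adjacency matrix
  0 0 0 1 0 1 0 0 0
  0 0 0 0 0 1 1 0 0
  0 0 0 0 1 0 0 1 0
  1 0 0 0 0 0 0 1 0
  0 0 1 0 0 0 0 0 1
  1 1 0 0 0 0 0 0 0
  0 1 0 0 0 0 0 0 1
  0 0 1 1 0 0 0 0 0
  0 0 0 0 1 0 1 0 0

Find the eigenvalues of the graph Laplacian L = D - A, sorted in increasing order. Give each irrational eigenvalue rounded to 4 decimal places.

Reading degrees in the order [0, 1, 2, 3, 4, 5, 6, 7, 8] gives [2, 2, 2, 2, 2, 2, 2, 2, 2]; set D = diag(2, 2, 2, 2, 2, 2, 2, 2, 2) and form L = D - A. L is symmetric positive semidefinite, so every eigenvalue is real and nonnegative. The eigenvalues sum to 18, which equals trace(L) = 2|E|. There is one zero in the spectrum, matching the 1 component.

[0, 0.4679, 0.4679, 1.6527, 1.6527, 3, 3, 3.8794, 3.8794]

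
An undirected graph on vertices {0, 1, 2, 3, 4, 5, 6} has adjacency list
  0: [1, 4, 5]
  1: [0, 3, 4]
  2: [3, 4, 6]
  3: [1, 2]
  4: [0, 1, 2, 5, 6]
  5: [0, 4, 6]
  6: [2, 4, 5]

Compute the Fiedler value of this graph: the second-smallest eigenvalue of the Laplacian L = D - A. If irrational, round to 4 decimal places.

1.4550

With the vertex order [0, 1, 2, 3, 4, 5, 6], the degrees are [3, 3, 3, 2, 5, 3, 3], giving D = diag(3, 3, 3, 2, 5, 3, 3) and L = D - A. Computing the eigenvalues of L and sorting gives [0, 1.4550, 2, 3.5606, 4, 4.8302, 6.1542]. The Fiedler value lambda_2 = 1.4550 is strictly positive, so the graph is connected. There is one zero in the spectrum, matching the 1 component.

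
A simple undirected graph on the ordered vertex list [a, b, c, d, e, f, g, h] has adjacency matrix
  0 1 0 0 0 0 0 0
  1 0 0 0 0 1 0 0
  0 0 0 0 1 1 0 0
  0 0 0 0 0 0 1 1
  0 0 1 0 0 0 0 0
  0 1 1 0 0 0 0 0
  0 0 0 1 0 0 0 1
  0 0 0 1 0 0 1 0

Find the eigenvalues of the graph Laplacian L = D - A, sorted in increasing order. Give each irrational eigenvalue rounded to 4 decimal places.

With the vertex order [a, b, c, d, e, f, g, h], the degrees are [1, 2, 2, 2, 1, 2, 2, 2], giving D = diag(1, 2, 2, 2, 1, 2, 2, 2) and L = D - A. L is symmetric positive semidefinite, so every eigenvalue is real and nonnegative. The 2 zero eigenvalues correspond to the 2 connected components. The eigenvalues sum to 14, which equals trace(L) = 2|E|. The largest eigenvalue, 3.6180, is at most the vertex count 8.

[0, 0, 0.3820, 1.3820, 2.6180, 3, 3, 3.6180]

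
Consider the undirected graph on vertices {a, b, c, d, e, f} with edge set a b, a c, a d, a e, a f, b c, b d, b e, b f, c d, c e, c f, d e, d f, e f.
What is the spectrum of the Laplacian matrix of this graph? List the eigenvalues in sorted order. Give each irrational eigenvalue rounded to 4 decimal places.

Reading degrees in the order [a, b, c, d, e, f] gives [5, 5, 5, 5, 5, 5]; set D = diag(5, 5, 5, 5, 5, 5) and form L = D - A. L is symmetric positive semidefinite, so every eigenvalue is real and nonnegative. The single zero eigenvalue shows the graph is connected. By the matrix-tree theorem the graph has (1/6) * product of the nonzero eigenvalues = 1296 spanning trees.

[0, 6, 6, 6, 6, 6]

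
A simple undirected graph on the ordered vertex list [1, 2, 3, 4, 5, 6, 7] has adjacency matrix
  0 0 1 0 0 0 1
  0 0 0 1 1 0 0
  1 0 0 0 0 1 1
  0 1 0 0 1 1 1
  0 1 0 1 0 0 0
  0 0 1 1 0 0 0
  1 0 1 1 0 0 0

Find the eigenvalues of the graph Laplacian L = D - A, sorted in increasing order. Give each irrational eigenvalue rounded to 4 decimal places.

With the vertex order [1, 2, 3, 4, 5, 6, 7], the degrees are [2, 2, 3, 4, 2, 2, 3], giving D = diag(2, 2, 3, 4, 2, 2, 3) and L = D - A. Since every row of L sums to 0, the all-ones vector is in the kernel and 0 is an eigenvalue.

[0, 0.6338, 1.7405, 3, 3.3172, 3.8665, 5.4420]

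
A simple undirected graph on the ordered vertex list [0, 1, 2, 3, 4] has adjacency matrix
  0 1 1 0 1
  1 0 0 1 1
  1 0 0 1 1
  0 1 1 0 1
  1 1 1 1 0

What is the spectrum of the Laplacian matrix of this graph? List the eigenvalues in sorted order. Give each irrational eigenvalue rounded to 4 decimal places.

[0, 3, 3, 5, 5]

With the vertex order [0, 1, 2, 3, 4], the degrees are [3, 3, 3, 3, 4], giving D = diag(3, 3, 3, 3, 4) and L = D - A. Since every row of L sums to 0, the all-ones vector is in the kernel and 0 is an eigenvalue. The single zero eigenvalue shows the graph is connected. By the matrix-tree theorem the graph has (1/5) * product of the nonzero eigenvalues = 45 spanning trees. The largest eigenvalue, 5, is at most the vertex count 5.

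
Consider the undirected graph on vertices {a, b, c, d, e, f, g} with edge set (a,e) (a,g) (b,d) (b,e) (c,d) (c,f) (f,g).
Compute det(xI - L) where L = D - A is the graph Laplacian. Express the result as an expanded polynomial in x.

x^7 - 14x^6 + 77x^5 - 210x^4 + 294x^3 - 196x^2 + 49x

Reading degrees in the order [a, b, c, d, e, f, g] gives [2, 2, 2, 2, 2, 2, 2]; set D = diag(2, 2, 2, 2, 2, 2, 2) and form L = D - A. Computing det(xI - L) by cofactor expansion (or equivalently via sum-over-permutations) gives x^7 - 14x^6 + 77x^5 - 210x^4 + 294x^3 - 196x^2 + 49x. The coefficient of x^6 equals -trace(L) = -14, matching the sum of degrees. There is one zero in the spectrum, matching the 1 component. The eigenvalues sum to 14, which equals trace(L) = 2|E|.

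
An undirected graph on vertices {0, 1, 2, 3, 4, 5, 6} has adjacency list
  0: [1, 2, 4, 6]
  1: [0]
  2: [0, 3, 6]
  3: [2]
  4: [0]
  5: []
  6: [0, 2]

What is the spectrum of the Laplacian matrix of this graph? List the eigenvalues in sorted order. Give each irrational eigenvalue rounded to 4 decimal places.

[0, 0, 0.6314, 1, 1.4738, 3.7877, 5.1071]

Reading degrees in the order [0, 1, 2, 3, 4, 5, 6] gives [4, 1, 3, 1, 1, 0, 2]; set D = diag(4, 1, 3, 1, 1, 0, 2) and form L = D - A. Since every row of L sums to 0, the all-ones vector is in the kernel and 0 is an eigenvalue. The 2 zero eigenvalues correspond to the 2 connected components. The largest eigenvalue, 5.1071, is at most the vertex count 7.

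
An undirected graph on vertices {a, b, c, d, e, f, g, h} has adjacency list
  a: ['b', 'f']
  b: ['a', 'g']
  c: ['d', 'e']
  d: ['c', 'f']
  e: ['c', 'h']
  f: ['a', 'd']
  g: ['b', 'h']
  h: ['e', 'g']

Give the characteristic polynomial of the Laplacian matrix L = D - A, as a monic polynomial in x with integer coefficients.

x^8 - 16x^7 + 104x^6 - 352x^5 + 660x^4 - 672x^3 + 336x^2 - 64x

Each diagonal entry of L is the vertex degree and each off-diagonal entry is -1 where an edge is present, 0 otherwise; in the order [a, b, c, d, e, f, g, h] the diagonal is [2, 2, 2, 2, 2, 2, 2, 2]. Computing det(xI - L) by cofactor expansion (or equivalently via sum-over-permutations) gives x^8 - 16x^7 + 104x^6 - 352x^5 + 660x^4 - 672x^3 + 336x^2 - 64x. The constant term is 0 because L is singular (the all-ones vector lies in its kernel). By the matrix-tree theorem the graph has (1/8) * product of the nonzero eigenvalues = 8 spanning trees.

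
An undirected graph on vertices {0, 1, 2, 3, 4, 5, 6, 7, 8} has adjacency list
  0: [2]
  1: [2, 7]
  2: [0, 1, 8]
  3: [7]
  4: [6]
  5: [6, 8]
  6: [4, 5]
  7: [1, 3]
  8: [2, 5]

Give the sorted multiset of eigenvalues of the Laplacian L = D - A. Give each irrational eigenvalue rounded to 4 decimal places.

Each diagonal entry of L is the vertex degree and each off-diagonal entry is -1 where an edge is present, 0 otherwise; in the order [0, 1, 2, 3, 4, 5, 6, 7, 8] the diagonal is [1, 2, 3, 1, 1, 2, 2, 2, 2]. Since every row of L sums to 0, the all-ones vector is in the kernel and 0 is an eigenvalue. The single zero eigenvalue shows the graph is connected. The largest eigenvalue, 4.3699, is at most the vertex count 9.

[0, 0.1506, 0.4266, 1, 1.4229, 2.1724, 3, 3.4576, 4.3699]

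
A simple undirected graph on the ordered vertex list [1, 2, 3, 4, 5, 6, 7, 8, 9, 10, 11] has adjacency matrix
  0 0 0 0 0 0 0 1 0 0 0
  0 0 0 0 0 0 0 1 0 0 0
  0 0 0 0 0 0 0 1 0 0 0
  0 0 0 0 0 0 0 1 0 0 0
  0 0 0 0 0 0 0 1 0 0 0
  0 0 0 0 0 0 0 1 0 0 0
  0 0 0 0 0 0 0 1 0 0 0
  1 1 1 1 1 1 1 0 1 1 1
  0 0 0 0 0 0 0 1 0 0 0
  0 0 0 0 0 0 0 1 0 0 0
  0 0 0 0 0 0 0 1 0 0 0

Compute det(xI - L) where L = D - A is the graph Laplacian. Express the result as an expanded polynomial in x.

x^11 - 20x^10 + 135x^9 - 480x^8 + 1050x^7 - 1512x^6 + 1470x^5 - 960x^4 + 405x^3 - 100x^2 + 11x

With the vertex order [1, 2, 3, 4, 5, 6, 7, 8, 9, 10, 11], the degrees are [1, 1, 1, 1, 1, 1, 1, 10, 1, 1, 1], giving D = diag(1, 1, 1, 1, 1, 1, 1, 10, 1, 1, 1) and L = D - A. L has integer entries, so p(x) = det(xI - L) has integer coefficients. Expanding the determinant yields x^11 - 20x^10 + 135x^9 - 480x^8 + 1050x^7 - 1512x^6 + 1470x^5 - 960x^4 + 405x^3 - 100x^2 + 11x. The constant term is 0 because L is singular (the all-ones vector lies in its kernel).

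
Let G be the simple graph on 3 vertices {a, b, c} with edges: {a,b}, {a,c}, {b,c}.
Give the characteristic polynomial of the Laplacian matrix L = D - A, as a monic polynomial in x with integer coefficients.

Each diagonal entry of L is the vertex degree and each off-diagonal entry is -1 where an edge is present, 0 otherwise; in the order [a, b, c] the diagonal is [2, 2, 2]. The eigenvalues of L are [0, 3, 3]; the characteristic polynomial is the product of (x - lambda_i), which multiplies out to x^3 - 6x^2 + 9x. Since p(0) = det(-L) = 0, x divides p(x). By the matrix-tree theorem the graph has (1/3) * product of the nonzero eigenvalues = 3 spanning trees.

x^3 - 6x^2 + 9x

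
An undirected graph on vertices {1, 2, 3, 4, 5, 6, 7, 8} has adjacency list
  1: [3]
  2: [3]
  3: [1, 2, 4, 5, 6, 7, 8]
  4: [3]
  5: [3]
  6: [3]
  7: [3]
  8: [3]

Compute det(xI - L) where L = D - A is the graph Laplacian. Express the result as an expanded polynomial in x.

Reading degrees in the order [1, 2, 3, 4, 5, 6, 7, 8] gives [1, 1, 7, 1, 1, 1, 1, 1]; set D = diag(1, 1, 7, 1, 1, 1, 1, 1) and form L = D - A. The eigenvalues of L are [0, 1, 1, 1, 1, 1, 1, 8]; the characteristic polynomial is the product of (x - lambda_i), which multiplies out to x^8 - 14x^7 + 63x^6 - 140x^5 + 175x^4 - 126x^3 + 49x^2 - 8x. The coefficient of x^7 equals -trace(L) = -14, matching the sum of degrees.

x^8 - 14x^7 + 63x^6 - 140x^5 + 175x^4 - 126x^3 + 49x^2 - 8x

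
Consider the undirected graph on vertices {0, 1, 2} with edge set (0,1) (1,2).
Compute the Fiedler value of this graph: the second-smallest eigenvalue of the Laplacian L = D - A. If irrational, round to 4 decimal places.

With the vertex order [0, 1, 2], the degrees are [1, 2, 1], giving D = diag(1, 2, 1) and L = D - A. The smallest Laplacian eigenvalue is always 0. The next one, lambda_2 = 1, measures how hard the graph is to disconnect: larger values mean better connectivity. By the matrix-tree theorem the graph has (1/3) * product of the nonzero eigenvalues = 1 spanning tree.

1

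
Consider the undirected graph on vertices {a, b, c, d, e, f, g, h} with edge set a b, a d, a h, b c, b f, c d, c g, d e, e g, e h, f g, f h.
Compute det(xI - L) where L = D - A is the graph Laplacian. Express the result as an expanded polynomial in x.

x^8 - 24x^7 + 240x^6 - 1296x^5 + 4080x^4 - 7488x^3 + 7424x^2 - 3072x

Each diagonal entry of L is the vertex degree and each off-diagonal entry is -1 where an edge is present, 0 otherwise; in the order [a, b, c, d, e, f, g, h] the diagonal is [3, 3, 3, 3, 3, 3, 3, 3]. L has integer entries, so p(x) = det(xI - L) has integer coefficients. Expanding the determinant yields x^8 - 24x^7 + 240x^6 - 1296x^5 + 4080x^4 - 7488x^3 + 7424x^2 - 3072x. The coefficient of x^7 equals -trace(L) = -24, matching the sum of degrees. By the matrix-tree theorem the graph has (1/8) * product of the nonzero eigenvalues = 384 spanning trees. There is one zero in the spectrum, matching the 1 component.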